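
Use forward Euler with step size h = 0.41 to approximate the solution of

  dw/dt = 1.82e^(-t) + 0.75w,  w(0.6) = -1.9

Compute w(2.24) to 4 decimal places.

-3.8174

Euler: w_{n+1} = w_n + h·f(t_n, w_n).
t=0.600000, w=-1.900000: f=-0.426163 → w ← -1.900000 + 0.41·(-0.426163) = -2.074727
t=1.010000, w=-2.074727: f=-0.893167 → w ← -2.074727 + 0.41·(-0.893167) = -2.440925
t=1.420000, w=-2.440925: f=-1.390774 → w ← -2.440925 + 0.41·(-1.390774) = -3.011142
t=1.830000, w=-3.011142: f=-1.966404 → w ← -3.011142 + 0.41·(-1.966404) = -3.817368
w(2.24) ≈ -3.8174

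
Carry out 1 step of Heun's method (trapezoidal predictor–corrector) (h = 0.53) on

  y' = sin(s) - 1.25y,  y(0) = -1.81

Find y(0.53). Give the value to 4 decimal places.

-0.8741

Heun: k1 = f(s_n, y_n); k2 = f(s_n + h, y_n + h·k1); y_{n+1} = y_n + (h/2)·(k1 + k2).
s=0.000000, y=-1.810000:
  k1 = f(0.000000, -1.810000) = 2.262500
  k2 = f(0.530000, -0.610875) = 1.269127
  y ← -1.810000 + (0.53/2)·(2.262500 + 1.269127) = -0.874119
y(0.53) ≈ -0.8741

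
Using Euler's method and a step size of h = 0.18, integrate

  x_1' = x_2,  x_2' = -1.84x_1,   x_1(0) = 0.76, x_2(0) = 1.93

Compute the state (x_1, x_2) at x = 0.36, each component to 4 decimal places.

1.4095, 1.3115

Euler on (x_1,x_2): x_1_{n+1} = x_1_n + h·x_1', x_2_{n+1} = x_2_n + h·x_2'.
0.000000: (0.760000, 1.930000); f=(1.930000, -1.398400) → (1.107400, 1.678288)
0.180000: (1.107400, 1.678288); f=(1.678288, -2.037616) → (1.409492, 1.311517)
(x_1(0.36), x_2(0.36)) ≈ (1.4095, 1.3115)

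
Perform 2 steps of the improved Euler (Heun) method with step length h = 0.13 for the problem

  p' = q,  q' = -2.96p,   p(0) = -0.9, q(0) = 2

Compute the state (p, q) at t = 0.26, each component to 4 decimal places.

-0.3035, 2.4765

Heun on (p,q): k1 = f(t_n, state_n); k2 = f(t_n + h, state_n + h·k1); state_{n+1} = state_n + (h/2)·(k1 + k2).
0.000000: (-0.900000, 2.000000)
  k1 = (2.000000, 2.664000)
  predictor → (-0.640000, 2.346320)
  k2 = (2.346320, 1.894400)
  → (-0.617489, 2.296296)
0.130000: (-0.617489, 2.296296)
  k1 = (2.296296, 1.827768)
  predictor → (-0.318971, 2.533906)
  k2 = (2.533906, 0.944153)
  → (-0.303526, 2.476471)
(p(0.26), q(0.26)) ≈ (-0.3035, 2.4765)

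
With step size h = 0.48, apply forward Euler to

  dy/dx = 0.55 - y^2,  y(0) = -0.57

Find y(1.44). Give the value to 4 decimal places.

-0.0797

Euler: y_{n+1} = y_n + h·f(x_n, y_n).
x=0.000000, y=-0.570000: f=0.225100 → y ← -0.570000 + 0.48·0.225100 = -0.461952
x=0.480000, y=-0.461952: f=0.336600 → y ← -0.461952 + 0.48·0.336600 = -0.300384
x=0.960000, y=-0.300384: f=0.459770 → y ← -0.300384 + 0.48·0.459770 = -0.079694
y(1.44) ≈ -0.0797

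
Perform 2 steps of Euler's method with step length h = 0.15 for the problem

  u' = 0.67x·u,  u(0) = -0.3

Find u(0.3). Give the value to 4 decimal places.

-0.3045

Euler: u_{n+1} = u_n + h·f(x_n, u_n).
x=0.000000, u=-0.300000: f=0.000000 → u ← -0.300000 + 0.15·0.000000 = -0.300000
x=0.150000, u=-0.300000: f=-0.030150 → u ← -0.300000 + 0.15·(-0.030150) = -0.304522
u(0.3) ≈ -0.3045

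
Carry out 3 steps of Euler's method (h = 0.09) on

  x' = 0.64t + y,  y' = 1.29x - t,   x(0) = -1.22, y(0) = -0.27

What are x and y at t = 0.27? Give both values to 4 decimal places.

Euler on (x,y): x_{n+1} = x_n + h·x', y_{n+1} = y_n + h·y'.
0.000000: (-1.220000, -0.270000); f=(-0.270000, -1.573800) → (-1.244300, -0.411642)
0.090000: (-1.244300, -0.411642); f=(-0.354042, -1.695147) → (-1.276164, -0.564205)
0.180000: (-1.276164, -0.564205); f=(-0.449005, -1.826251) → (-1.316574, -0.728568)
(x(0.27), y(0.27)) ≈ (-1.3166, -0.7286)

-1.3166, -0.7286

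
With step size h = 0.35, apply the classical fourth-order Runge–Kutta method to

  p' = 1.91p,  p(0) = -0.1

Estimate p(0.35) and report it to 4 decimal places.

-0.1950

RK4: k1 = f(t_n, p_n); k2 = f(t_n + h/2, p_n + (h/2)·k1); k3 = f(t_n + h/2, p_n + (h/2)·k2); k4 = f(t_n + h, p_n + h·k3); p_{n+1} = p_n + (h/6)·(k1 + 2k2 + 2k3 + k4).
t=0.000000, p=-0.100000:
  k1 = f(0.000000, -0.100000) = -0.191000
  k2 = f(0.175000, -0.133425) = -0.254842
  k3 = f(0.175000, -0.144597) = -0.276181
  k4 = f(0.350000, -0.196663) = -0.375627
  p ← -0.100000 + (0.35/6)·(k1 + 2k2 + 2k3 + k4) = -0.195006
p(0.35) ≈ -0.1950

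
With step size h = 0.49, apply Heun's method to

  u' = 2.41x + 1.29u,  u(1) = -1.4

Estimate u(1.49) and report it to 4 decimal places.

-0.7212

Heun: k1 = f(x_n, u_n); k2 = f(x_n + h, u_n + h·k1); u_{n+1} = u_n + (h/2)·(k1 + k2).
x=1.000000, u=-1.400000:
  k1 = f(1.000000, -1.400000) = 0.604000
  k2 = f(1.490000, -1.104040) = 2.166688
  u ← -1.400000 + (0.49/2)·(0.604000 + 2.166688) = -0.721181
u(1.49) ≈ -0.7212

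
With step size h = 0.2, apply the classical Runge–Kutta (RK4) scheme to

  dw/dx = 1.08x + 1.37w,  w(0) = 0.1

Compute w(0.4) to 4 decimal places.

0.2776

RK4: k1 = f(x_n, w_n); k2 = f(x_n + h/2, w_n + (h/2)·k1); k3 = f(x_n + h/2, w_n + (h/2)·k2); k4 = f(x_n + h, w_n + h·k3); w_{n+1} = w_n + (h/6)·(k1 + 2k2 + 2k3 + k4).
x=0.000000, w=0.100000:
  k1 = f(0.000000, 0.100000) = 0.137000
  k2 = f(0.100000, 0.113700) = 0.263769
  k3 = f(0.100000, 0.126377) = 0.281136
  k4 = f(0.200000, 0.156227) = 0.430031
  w ← 0.100000 + (0.2/6)·(k1 + 2k2 + 2k3 + k4) = 0.155228
x=0.200000, w=0.155228:
  k1 = f(0.200000, 0.155228) = 0.428662
  k2 = f(0.300000, 0.198094) = 0.595389
  k3 = f(0.300000, 0.214767) = 0.618231
  k4 = f(0.400000, 0.278874) = 0.814058
  w ← 0.155228 + (0.2/6)·(k1 + 2k2 + 2k3 + k4) = 0.277560
w(0.4) ≈ 0.2776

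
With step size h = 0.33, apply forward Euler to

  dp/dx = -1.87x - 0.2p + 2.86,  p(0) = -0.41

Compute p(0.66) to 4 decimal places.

1.2640

Euler: p_{n+1} = p_n + h·f(x_n, p_n).
x=0.000000, p=-0.410000: f=2.942000 → p ← -0.410000 + 0.33·2.942000 = 0.560860
x=0.330000, p=0.560860: f=2.130728 → p ← 0.560860 + 0.33·2.130728 = 1.264000
p(0.66) ≈ 1.2640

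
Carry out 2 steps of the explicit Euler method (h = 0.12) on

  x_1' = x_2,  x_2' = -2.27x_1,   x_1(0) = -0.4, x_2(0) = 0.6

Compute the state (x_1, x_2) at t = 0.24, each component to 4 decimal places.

-0.2429, 0.7983

Euler on (x_1,x_2): x_1_{n+1} = x_1_n + h·x_1', x_2_{n+1} = x_2_n + h·x_2'.
0.000000: (-0.400000, 0.600000); f=(0.600000, 0.908000) → (-0.328000, 0.708960)
0.120000: (-0.328000, 0.708960); f=(0.708960, 0.744560) → (-0.242925, 0.798307)
(x_1(0.24), x_2(0.24)) ≈ (-0.2429, 0.7983)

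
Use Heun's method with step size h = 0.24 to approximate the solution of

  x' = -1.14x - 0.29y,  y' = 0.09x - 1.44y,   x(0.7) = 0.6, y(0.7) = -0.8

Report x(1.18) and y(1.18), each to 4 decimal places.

Heun on (x,y): k1 = f(s_n, state_n); k2 = f(s_n + h, state_n + h·k1); state_{n+1} = state_n + (h/2)·(k1 + k2).
0.700000: (0.600000, -0.800000)
  k1 = (-0.452000, 1.206000)
  predictor → (0.491520, -0.510560)
  k2 = (-0.412270, 0.779443)
  → (0.496288, -0.561747)
0.940000: (0.496288, -0.561747)
  k1 = (-0.402861, 0.853581)
  predictor → (0.399601, -0.356887)
  k2 = (-0.352048, 0.549882)
  → (0.405698, -0.393331)
(x(1.18), y(1.18)) ≈ (0.4057, -0.3933)

0.4057, -0.3933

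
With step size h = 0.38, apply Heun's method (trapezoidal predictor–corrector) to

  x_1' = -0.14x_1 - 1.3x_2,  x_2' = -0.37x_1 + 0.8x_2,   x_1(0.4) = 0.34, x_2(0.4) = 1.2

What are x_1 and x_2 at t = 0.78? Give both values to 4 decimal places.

Heun on (x_1,x_2): k1 = f(t_n, state_n); k2 = f(t_n + h, state_n + h·k1); state_{n+1} = state_n + (h/2)·(k1 + k2).
0.400000: (0.340000, 1.200000)
  k1 = (-1.607600, 0.834200)
  predictor → (-0.270888, 1.516996)
  k2 = (-1.934170, 1.313825)
  → (-0.332936, 1.608125)
(x_1(0.78), x_2(0.78)) ≈ (-0.3329, 1.6081)

-0.3329, 1.6081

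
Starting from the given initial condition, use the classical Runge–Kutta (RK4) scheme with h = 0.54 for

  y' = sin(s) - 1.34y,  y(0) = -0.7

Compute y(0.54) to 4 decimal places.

-0.2267

RK4: k1 = f(s_n, y_n); k2 = f(s_n + h/2, y_n + (h/2)·k1); k3 = f(s_n + h/2, y_n + (h/2)·k2); k4 = f(s_n + h, y_n + h·k3); y_{n+1} = y_n + (h/6)·(k1 + 2k2 + 2k3 + k4).
s=0.000000, y=-0.700000:
  k1 = f(0.000000, -0.700000) = 0.938000
  k2 = f(0.270000, -0.446740) = 0.865363
  k3 = f(0.270000, -0.466352) = 0.891643
  k4 = f(0.540000, -0.218513) = 0.806943
  y ← -0.700000 + (0.54/6)·(k1 + 2k2 + 2k3 + k4) = -0.226694
y(0.54) ≈ -0.2267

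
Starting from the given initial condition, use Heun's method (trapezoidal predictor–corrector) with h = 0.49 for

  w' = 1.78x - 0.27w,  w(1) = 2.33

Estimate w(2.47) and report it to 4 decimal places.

Heun: k1 = f(x_n, w_n); k2 = f(x_n + h, w_n + h·k1); w_{n+1} = w_n + (h/2)·(k1 + k2).
x=1.000000, w=2.330000:
  k1 = f(1.000000, 2.330000) = 1.150900
  k2 = f(1.490000, 2.893941) = 1.870836
  w ← 2.330000 + (0.49/2)·(1.150900 + 1.870836) = 3.070325
x=1.490000, w=3.070325:
  k1 = f(1.490000, 3.070325) = 1.823212
  k2 = f(1.980000, 3.963699) = 2.454201
  w ← 3.070325 + (0.49/2)·(1.823212 + 2.454201) = 4.118292
x=1.980000, w=4.118292:
  k1 = f(1.980000, 4.118292) = 2.412461
  k2 = f(2.470000, 5.300398) = 2.965493
  w ← 4.118292 + (0.49/2)·(2.412461 + 2.965493) = 5.435890
w(2.47) ≈ 5.4359

5.4359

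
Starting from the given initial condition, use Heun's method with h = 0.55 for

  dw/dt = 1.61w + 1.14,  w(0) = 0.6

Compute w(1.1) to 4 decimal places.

Heun: k1 = f(t_n, w_n); k2 = f(t_n + h, w_n + h·k1); w_{n+1} = w_n + (h/2)·(k1 + k2).
t=0.000000, w=0.600000:
  k1 = f(0.000000, 0.600000) = 2.106000
  k2 = f(0.550000, 1.758300) = 3.970863
  w ← 0.600000 + (0.55/2)·(2.106000 + 3.970863) = 2.271137
t=0.550000, w=2.271137:
  k1 = f(0.550000, 2.271137) = 4.796531
  k2 = f(1.100000, 4.909229) = 9.043859
  w ← 2.271137 + (0.55/2)·(4.796531 + 9.043859) = 6.077245
w(1.1) ≈ 6.0772

6.0772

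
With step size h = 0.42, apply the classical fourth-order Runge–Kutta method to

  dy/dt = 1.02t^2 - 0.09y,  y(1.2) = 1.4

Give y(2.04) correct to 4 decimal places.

RK4: k1 = f(t_n, y_n); k2 = f(t_n + h/2, y_n + (h/2)·k1); k3 = f(t_n + h/2, y_n + (h/2)·k2); k4 = f(t_n + h, y_n + h·k3); y_{n+1} = y_n + (h/6)·(k1 + 2k2 + 2k3 + k4).
t=1.200000, y=1.400000:
  k1 = f(1.200000, 1.400000) = 1.342800
  k2 = f(1.410000, 1.681988) = 1.876483
  k3 = f(1.410000, 1.794061) = 1.866396
  k4 = f(1.620000, 2.183887) = 2.480338
  y ← 1.400000 + (0.42/6)·(k1 + 2k2 + 2k3 + k4) = 2.191623
t=1.620000, y=2.191623:
  k1 = f(1.620000, 2.191623) = 2.479642
  k2 = f(1.830000, 2.712348) = 3.171767
  k3 = f(1.830000, 2.857694) = 3.158686
  k4 = f(2.040000, 3.518271) = 3.928188
  y ← 2.191623 + (0.42/6)·(k1 + 2k2 + 2k3 + k4) = 3.526434
y(2.04) ≈ 3.5264

3.5264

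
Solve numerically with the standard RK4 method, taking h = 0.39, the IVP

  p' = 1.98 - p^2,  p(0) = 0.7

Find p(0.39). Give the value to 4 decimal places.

RK4: k1 = f(x_n, p_n); k2 = f(x_n + h/2, p_n + (h/2)·k1); k3 = f(x_n + h/2, p_n + (h/2)·k2); k4 = f(x_n + h, p_n + h·k3); p_{n+1} = p_n + (h/6)·(k1 + 2k2 + 2k3 + k4).
x=0.000000, p=0.700000:
  k1 = f(0.000000, 0.700000) = 1.490000
  k2 = f(0.195000, 0.990550) = 0.998811
  k3 = f(0.195000, 0.894768) = 1.179390
  k4 = f(0.390000, 1.159962) = 0.634488
  p ← 0.700000 + (0.39/6)·(k1 + 2k2 + 2k3 + k4) = 1.121258
p(0.39) ≈ 1.1213

1.1213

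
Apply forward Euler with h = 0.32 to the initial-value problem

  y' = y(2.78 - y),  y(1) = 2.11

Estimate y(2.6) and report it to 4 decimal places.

2.7799

Euler: y_{n+1} = y_n + h·f(x_n, y_n).
x=1.000000, y=2.110000: f=1.413700 → y ← 2.110000 + 0.32·1.413700 = 2.562384
x=1.320000, y=2.562384: f=0.557616 → y ← 2.562384 + 0.32·0.557616 = 2.740821
x=1.640000, y=2.740821: f=0.107383 → y ← 2.740821 + 0.32·0.107383 = 2.775183
x=1.960000, y=2.775183: f=0.013367 → y ← 2.775183 + 0.32·0.013367 = 2.779461
x=2.280000, y=2.779461: f=0.001499 → y ← 2.779461 + 0.32·0.001499 = 2.779940
y(2.6) ≈ 2.7799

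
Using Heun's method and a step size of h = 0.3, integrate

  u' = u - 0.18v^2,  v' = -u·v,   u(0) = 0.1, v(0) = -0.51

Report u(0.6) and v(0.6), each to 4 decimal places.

Heun on (u,v): k1 = f(s_n, state_n); k2 = f(s_n + h, state_n + h·k1); state_{n+1} = state_n + (h/2)·(k1 + k2).
0.000000: (0.100000, -0.510000)
  k1 = (0.053182, 0.051000)
  predictor → (0.115955, -0.494700)
  k2 = (0.071904, 0.057363)
  → (0.118763, -0.493746)
0.300000: (0.118763, -0.493746)
  k1 = (0.074882, 0.058639)
  predictor → (0.141227, -0.476154)
  k2 = (0.100417, 0.067246)
  → (0.145058, -0.474863)
(u(0.6), v(0.6)) ≈ (0.1451, -0.4749)

0.1451, -0.4749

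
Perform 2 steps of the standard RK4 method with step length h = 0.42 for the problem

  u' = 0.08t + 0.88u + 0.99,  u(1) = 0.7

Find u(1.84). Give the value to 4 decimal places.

RK4: k1 = f(t_n, u_n); k2 = f(t_n + h/2, u_n + (h/2)·k1); k3 = f(t_n + h/2, u_n + (h/2)·k2); k4 = f(t_n + h, u_n + h·k3); u_{n+1} = u_n + (h/6)·(k1 + 2k2 + 2k3 + k4).
t=1.000000, u=0.700000:
  k1 = f(1.000000, 0.700000) = 1.686000
  k2 = f(1.210000, 1.054060) = 2.014373
  k3 = f(1.210000, 1.123018) = 2.075056
  k4 = f(1.420000, 1.571524) = 2.486541
  u ← 0.700000 + (0.42/6)·(k1 + 2k2 + 2k3 + k4) = 1.564598
t=1.420000, u=1.564598:
  k1 = f(1.420000, 1.564598) = 2.480446
  k2 = f(1.630000, 2.085492) = 2.955633
  k3 = f(1.630000, 2.185281) = 3.043447
  k4 = f(1.840000, 2.842846) = 3.638904
  u ← 1.564598 + (0.42/6)·(k1 + 2k2 + 2k3 + k4) = 2.832824
u(1.84) ≈ 2.8328

2.8328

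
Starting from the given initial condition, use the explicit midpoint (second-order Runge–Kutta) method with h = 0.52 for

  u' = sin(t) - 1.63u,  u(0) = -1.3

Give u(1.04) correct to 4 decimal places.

Midpoint: k1 = f(t_n, u_n); k2 = f(t_n + h/2, u_n + (h/2)·k1); u_{n+1} = u_n + h·k2.
t=0.000000, u=-1.300000:
  k1 = f(0.000000, -1.300000) = 2.119000
  k2 = f(0.260000, -0.749060) = 1.478048
  u ← -1.300000 + 0.52·1.478048 = -0.531415
t=0.520000, u=-0.531415:
  k1 = f(0.520000, -0.531415) = 1.363086
  k2 = f(0.780000, -0.177012) = 0.991810
  u ← -0.531415 + 0.52·0.991810 = -0.015674
u(1.04) ≈ -0.0157

-0.0157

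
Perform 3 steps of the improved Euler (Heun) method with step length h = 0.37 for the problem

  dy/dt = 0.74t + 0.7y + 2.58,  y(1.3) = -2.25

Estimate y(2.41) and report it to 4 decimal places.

1.5854

Heun: k1 = f(t_n, y_n); k2 = f(t_n + h, y_n + h·k1); y_{n+1} = y_n + (h/2)·(k1 + k2).
t=1.300000, y=-2.250000:
  k1 = f(1.300000, -2.250000) = 1.967000
  k2 = f(1.670000, -1.522210) = 2.750253
  y ← -2.250000 + (0.37/2)·(1.967000 + 2.750253) = -1.377308
t=1.670000, y=-1.377308:
  k1 = f(1.670000, -1.377308) = 2.851684
  k2 = f(2.040000, -0.322185) = 3.864070
  y ← -1.377308 + (0.37/2)·(2.851684 + 3.864070) = -0.134894
t=2.040000, y=-0.134894:
  k1 = f(2.040000, -0.134894) = 3.995175
  k2 = f(2.410000, 1.343321) = 5.303725
  y ← -0.134894 + (0.37/2)·(3.995175 + 5.303725) = 1.585403
y(2.41) ≈ 1.5854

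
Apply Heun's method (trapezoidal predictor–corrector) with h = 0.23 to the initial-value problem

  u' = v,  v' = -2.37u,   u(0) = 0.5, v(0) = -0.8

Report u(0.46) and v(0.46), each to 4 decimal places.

0.0317, -1.1135

Heun on (u,v): k1 = f(t_n, state_n); k2 = f(t_n + h, state_n + h·k1); state_{n+1} = state_n + (h/2)·(k1 + k2).
0.000000: (0.500000, -0.800000)
  k1 = (-0.800000, -1.185000)
  predictor → (0.316000, -1.072550)
  k2 = (-1.072550, -0.748920)
  → (0.284657, -1.022401)
0.230000: (0.284657, -1.022401)
  k1 = (-1.022401, -0.674636)
  predictor → (0.049505, -1.177567)
  k2 = (-1.177567, -0.117326)
  → (0.031660, -1.113476)
(u(0.46), v(0.46)) ≈ (0.0317, -1.1135)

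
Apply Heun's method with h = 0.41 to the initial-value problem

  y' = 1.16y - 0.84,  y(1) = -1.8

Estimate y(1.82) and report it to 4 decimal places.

Heun: k1 = f(t_n, y_n); k2 = f(t_n + h, y_n + h·k1); y_{n+1} = y_n + (h/2)·(k1 + k2).
t=1.000000, y=-1.800000:
  k1 = f(1.000000, -1.800000) = -2.928000
  k2 = f(1.410000, -3.000480) = -4.320557
  y ← -1.800000 + (0.41/2)·(-2.928000 + (-4.320557)) = -3.285954
t=1.410000, y=-3.285954:
  k1 = f(1.410000, -3.285954) = -4.651707
  k2 = f(1.820000, -5.193154) = -6.864059
  y ← -3.285954 + (0.41/2)·(-4.651707 + (-6.864059)) = -5.646686
y(1.82) ≈ -5.6467

-5.6467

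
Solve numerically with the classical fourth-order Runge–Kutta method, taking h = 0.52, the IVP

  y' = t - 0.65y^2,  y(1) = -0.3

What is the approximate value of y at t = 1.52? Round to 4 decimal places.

RK4: k1 = f(t_n, y_n); k2 = f(t_n + h/2, y_n + (h/2)·k1); k3 = f(t_n + h/2, y_n + (h/2)·k2); k4 = f(t_n + h, y_n + h·k3); y_{n+1} = y_n + (h/6)·(k1 + 2k2 + 2k3 + k4).
t=1.000000, y=-0.300000:
  k1 = f(1.000000, -0.300000) = 0.941500
  k2 = f(1.260000, -0.055210) = 1.258019
  k3 = f(1.260000, 0.027085) = 1.259523
  k4 = f(1.520000, 0.354952) = 1.438106
  y ← -0.300000 + (0.52/6)·(k1 + 2k2 + 2k3 + k4) = 0.342606
y(1.52) ≈ 0.3426

0.3426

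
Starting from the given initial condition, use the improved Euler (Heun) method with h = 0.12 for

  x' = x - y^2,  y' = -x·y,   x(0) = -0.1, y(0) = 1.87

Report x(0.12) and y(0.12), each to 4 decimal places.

-0.5626, 1.9416

Heun on (x,y): k1 = f(t_n, state_n); k2 = f(t_n + h, state_n + h·k1); state_{n+1} = state_n + (h/2)·(k1 + k2).
0.000000: (-0.100000, 1.870000)
  k1 = (-3.596900, 0.187000)
  predictor → (-0.531628, 1.892440)
  k2 = (-4.112957, 1.006074)
  → (-0.562591, 1.941584)
(x(0.12), y(0.12)) ≈ (-0.5626, 1.9416)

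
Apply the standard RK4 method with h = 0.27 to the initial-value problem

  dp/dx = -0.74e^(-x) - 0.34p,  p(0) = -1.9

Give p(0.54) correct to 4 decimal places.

-1.8611

RK4: k1 = f(x_n, p_n); k2 = f(x_n + h/2, p_n + (h/2)·k1); k3 = f(x_n + h/2, p_n + (h/2)·k2); k4 = f(x_n + h, p_n + h·k3); p_{n+1} = p_n + (h/6)·(k1 + 2k2 + 2k3 + k4).
x=0.000000, p=-1.900000:
  k1 = f(0.000000, -1.900000) = -0.094000
  k2 = f(0.135000, -1.912690) = 0.003765
  k3 = f(0.135000, -1.899492) = -0.000723
  k4 = f(0.270000, -1.900195) = 0.081166
  p ← -1.900000 + (0.27/6)·(k1 + 2k2 + 2k3 + k4) = -1.900304
x=0.270000, p=-1.900304:
  k1 = f(0.270000, -1.900304) = 0.081202
  k2 = f(0.405000, -1.889341) = 0.148813
  k3 = f(0.405000, -1.880214) = 0.145710
  k4 = f(0.540000, -1.860962) = 0.201493
  p ← -1.900304 + (0.27/6)·(k1 + 2k2 + 2k3 + k4) = -1.861075
p(0.54) ≈ -1.8611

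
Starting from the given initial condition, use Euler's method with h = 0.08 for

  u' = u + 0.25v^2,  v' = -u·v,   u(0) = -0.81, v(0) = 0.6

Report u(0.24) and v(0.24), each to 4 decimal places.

Euler on (u,v): u_{n+1} = u_n + h·u', v_{n+1} = v_n + h·v'.
0.000000: (-0.810000, 0.600000); f=(-0.720000, 0.486000) → (-0.867600, 0.638880)
0.080000: (-0.867600, 0.638880); f=(-0.765558, 0.554292) → (-0.928845, 0.683223)
0.160000: (-0.928845, 0.683223); f=(-0.812146, 0.634608) → (-0.993816, 0.733992)
(u(0.24), v(0.24)) ≈ (-0.9938, 0.7340)

-0.9938, 0.7340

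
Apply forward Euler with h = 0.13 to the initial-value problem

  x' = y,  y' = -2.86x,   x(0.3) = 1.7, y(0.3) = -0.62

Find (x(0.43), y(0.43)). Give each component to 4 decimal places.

1.6194, -1.2521

Euler on (x,y): x_{n+1} = x_n + h·x', y_{n+1} = y_n + h·y'.
0.300000: (1.700000, -0.620000); f=(-0.620000, -4.862000) → (1.619400, -1.252060)
(x(0.43), y(0.43)) ≈ (1.6194, -1.2521)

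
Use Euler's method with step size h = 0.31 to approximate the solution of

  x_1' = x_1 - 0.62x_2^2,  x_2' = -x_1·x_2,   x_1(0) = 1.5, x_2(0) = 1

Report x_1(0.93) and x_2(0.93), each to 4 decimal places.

2.9591, 0.0716

Euler on (x_1,x_2): x_1_{n+1} = x_1_n + h·x_1', x_2_{n+1} = x_2_n + h·x_2'.
0.000000: (1.500000, 1.000000); f=(0.880000, -1.500000) → (1.772800, 0.535000)
0.310000: (1.772800, 0.535000); f=(1.595340, -0.948448) → (2.267356, 0.240981)
0.620000: (2.267356, 0.240981); f=(2.231351, -0.546390) → (2.959074, 0.071600)
(x_1(0.93), x_2(0.93)) ≈ (2.9591, 0.0716)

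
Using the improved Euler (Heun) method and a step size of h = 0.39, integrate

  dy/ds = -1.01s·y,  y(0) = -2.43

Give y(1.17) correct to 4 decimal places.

Heun: k1 = f(s_n, y_n); k2 = f(s_n + h, y_n + h·k1); y_{n+1} = y_n + (h/2)·(k1 + k2).
s=0.000000, y=-2.430000:
  k1 = f(0.000000, -2.430000) = 0.000000
  k2 = f(0.390000, -2.430000) = 0.957177
  y ← -2.430000 + (0.39/2)·(0.000000 + 0.957177) = -2.243350
s=0.390000, y=-2.243350:
  k1 = f(0.390000, -2.243350) = 0.883656
  k2 = f(0.780000, -1.898725) = 1.495815
  y ← -2.243350 + (0.39/2)·(0.883656 + 1.495815) = -1.779354
s=0.780000, y=-1.779354:
  k1 = f(0.780000, -1.779354) = 1.401775
  k2 = f(1.170000, -1.232661) = 1.456636
  y ← -1.779354 + (0.39/2)·(1.401775 + 1.456636) = -1.221964
y(1.17) ≈ -1.2220

-1.2220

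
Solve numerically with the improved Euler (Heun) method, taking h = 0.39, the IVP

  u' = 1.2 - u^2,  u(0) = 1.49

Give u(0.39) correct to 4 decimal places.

Heun: k1 = f(s_n, u_n); k2 = f(s_n + h, u_n + h·k1); u_{n+1} = u_n + (h/2)·(k1 + k2).
s=0.000000, u=1.490000:
  k1 = f(0.000000, 1.490000) = -1.020100
  k2 = f(0.390000, 1.092161) = 0.007184
  u ← 1.490000 + (0.39/2)·(-1.020100 + 0.007184) = 1.292481
u(0.39) ≈ 1.2925

1.2925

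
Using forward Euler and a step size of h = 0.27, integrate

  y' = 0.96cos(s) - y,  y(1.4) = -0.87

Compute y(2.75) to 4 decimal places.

Euler: y_{n+1} = y_n + h·f(s_n, y_n).
s=1.400000, y=-0.870000: f=1.033168 → y ← -0.870000 + 0.27·1.033168 = -0.591045
s=1.670000, y=-0.591045: f=0.495965 → y ← -0.591045 + 0.27·0.495965 = -0.457134
s=1.940000, y=-0.457134: f=0.110696 → y ← -0.457134 + 0.27·0.110696 = -0.427246
s=2.210000, y=-0.427246: f=-0.145448 → y ← -0.427246 + 0.27·(-0.145448) = -0.466517
s=2.480000, y=-0.466517: f=-0.290937 → y ← -0.466517 + 0.27·(-0.290937) = -0.545070
y(2.75) ≈ -0.5451

-0.5451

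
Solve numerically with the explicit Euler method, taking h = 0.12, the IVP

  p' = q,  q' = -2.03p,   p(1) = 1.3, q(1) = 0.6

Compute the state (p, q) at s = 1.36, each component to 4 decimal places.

1.3999, -0.3934

Euler on (p,q): p_{n+1} = p_n + h·p', q_{n+1} = q_n + h·q'.
1.000000: (1.300000, 0.600000); f=(0.600000, -2.639000) → (1.372000, 0.283320)
1.120000: (1.372000, 0.283320); f=(0.283320, -2.785160) → (1.405998, -0.050899)
1.240000: (1.405998, -0.050899); f=(-0.050899, -2.854177) → (1.399890, -0.393400)
(p(1.36), q(1.36)) ≈ (1.3999, -0.3934)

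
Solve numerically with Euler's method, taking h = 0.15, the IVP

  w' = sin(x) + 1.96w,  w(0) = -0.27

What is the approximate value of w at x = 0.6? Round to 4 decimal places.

Euler: w_{n+1} = w_n + h·f(x_n, w_n).
x=0.000000, w=-0.270000: f=-0.529200 → w ← -0.270000 + 0.15·(-0.529200) = -0.349380
x=0.150000, w=-0.349380: f=-0.535347 → w ← -0.349380 + 0.15·(-0.535347) = -0.429682
x=0.300000, w=-0.429682: f=-0.546657 → w ← -0.429682 + 0.15·(-0.546657) = -0.511680
x=0.450000, w=-0.511680: f=-0.567928 → w ← -0.511680 + 0.15·(-0.567928) = -0.596870
w(0.6) ≈ -0.5969

-0.5969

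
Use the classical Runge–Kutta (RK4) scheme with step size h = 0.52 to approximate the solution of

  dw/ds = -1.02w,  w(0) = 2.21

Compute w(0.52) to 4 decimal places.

RK4: k1 = f(s_n, w_n); k2 = f(s_n + h/2, w_n + (h/2)·k1); k3 = f(s_n + h/2, w_n + (h/2)·k2); k4 = f(s_n + h, w_n + h·k3); w_{n+1} = w_n + (h/6)·(k1 + 2k2 + 2k3 + k4).
s=0.000000, w=2.210000:
  k1 = f(0.000000, 2.210000) = -2.254200
  k2 = f(0.260000, 1.623908) = -1.656386
  k3 = f(0.260000, 1.779340) = -1.814926
  k4 = f(0.520000, 1.266238) = -1.291563
  w ← 2.210000 + (0.52/6)·(k1 + 2k2 + 2k3 + k4) = 1.301006
w(0.52) ≈ 1.3010

1.3010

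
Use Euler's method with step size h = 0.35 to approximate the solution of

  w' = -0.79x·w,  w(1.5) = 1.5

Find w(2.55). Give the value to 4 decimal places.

0.1680

Euler: w_{n+1} = w_n + h·f(x_n, w_n).
x=1.500000, w=1.500000: f=-1.777500 → w ← 1.500000 + 0.35·(-1.777500) = 0.877875
x=1.850000, w=0.877875: f=-1.283014 → w ← 0.877875 + 0.35·(-1.283014) = 0.428820
x=2.200000, w=0.428820: f=-0.745289 → w ← 0.428820 + 0.35·(-0.745289) = 0.167969
w(2.55) ≈ 0.1680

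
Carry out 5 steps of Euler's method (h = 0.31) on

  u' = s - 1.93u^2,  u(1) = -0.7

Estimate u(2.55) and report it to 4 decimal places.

0.9561

Euler: u_{n+1} = u_n + h·f(s_n, u_n).
s=1.000000, u=-0.700000: f=0.054300 → u ← -0.700000 + 0.31·0.054300 = -0.683167
s=1.310000, u=-0.683167: f=0.409236 → u ← -0.683167 + 0.31·0.409236 = -0.556304
s=1.620000, u=-0.556304: f=1.022715 → u ← -0.556304 + 0.31·1.022715 = -0.239262
s=1.930000, u=-0.239262: f=1.819514 → u ← -0.239262 + 0.31·1.819514 = 0.324787
s=2.240000, u=0.324787: f=2.036410 → u ← 0.324787 + 0.31·2.036410 = 0.956075
u(2.55) ≈ 0.9561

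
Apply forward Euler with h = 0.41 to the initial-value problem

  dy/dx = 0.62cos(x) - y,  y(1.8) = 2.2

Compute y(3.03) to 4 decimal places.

Euler: y_{n+1} = y_n + h·f(x_n, y_n).
x=1.800000, y=2.200000: f=-2.340865 → y ← 2.200000 + 0.41·(-2.340865) = 1.240245
x=2.210000, y=1.240245: f=-1.610110 → y ← 1.240245 + 0.41·(-1.610110) = 0.580100
x=2.620000, y=0.580100: f=-1.117657 → y ← 0.580100 + 0.41·(-1.117657) = 0.121861
y(3.03) ≈ 0.1219

0.1219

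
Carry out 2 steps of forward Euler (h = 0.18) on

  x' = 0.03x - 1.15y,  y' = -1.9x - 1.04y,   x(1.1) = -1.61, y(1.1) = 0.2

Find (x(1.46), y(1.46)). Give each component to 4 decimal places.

Euler on (x,y): x_{n+1} = x_n + h·x', y_{n+1} = y_n + h·y'.
1.100000: (-1.610000, 0.200000); f=(-0.278300, 2.851000) → (-1.660094, 0.713180)
1.280000: (-1.660094, 0.713180); f=(-0.869960, 2.412471) → (-1.816687, 1.147425)
(x(1.46), y(1.46)) ≈ (-1.8167, 1.1474)

-1.8167, 1.1474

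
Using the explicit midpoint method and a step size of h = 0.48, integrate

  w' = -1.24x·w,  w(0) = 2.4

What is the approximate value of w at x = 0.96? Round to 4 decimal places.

Midpoint: k1 = f(x_n, w_n); k2 = f(x_n + h/2, w_n + (h/2)·k1); w_{n+1} = w_n + h·k2.
x=0.000000, w=2.400000:
  k1 = f(0.000000, 2.400000) = 0.000000
  k2 = f(0.240000, 2.400000) = -0.714240
  w ← 2.400000 + 0.48·(-0.714240) = 2.057165
x=0.480000, w=2.057165:
  k1 = f(0.480000, 2.057165) = -1.224424
  k2 = f(0.720000, 1.763303) = -1.574277
  w ← 2.057165 + 0.48·(-1.574277) = 1.301512
w(0.96) ≈ 1.3015

1.3015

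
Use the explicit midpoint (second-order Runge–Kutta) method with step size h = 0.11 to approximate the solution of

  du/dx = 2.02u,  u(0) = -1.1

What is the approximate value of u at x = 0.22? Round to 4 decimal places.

-1.7102

Midpoint: k1 = f(x_n, u_n); k2 = f(x_n + h/2, u_n + (h/2)·k1); u_{n+1} = u_n + h·k2.
x=0.000000, u=-1.100000:
  k1 = f(0.000000, -1.100000) = -2.222000
  k2 = f(0.055000, -1.222210) = -2.468864
  u ← -1.100000 + 0.11·(-2.468864) = -1.371575
x=0.110000, u=-1.371575:
  k1 = f(0.110000, -1.371575) = -2.770582
  k2 = f(0.165000, -1.523957) = -3.078393
  u ← -1.371575 + 0.11·(-3.078393) = -1.710198
u(0.22) ≈ -1.7102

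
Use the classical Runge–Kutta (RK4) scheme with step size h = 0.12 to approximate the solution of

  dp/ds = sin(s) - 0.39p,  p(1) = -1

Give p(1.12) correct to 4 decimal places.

RK4: k1 = f(s_n, p_n); k2 = f(s_n + h/2, p_n + (h/2)·k1); k3 = f(s_n + h/2, p_n + (h/2)·k2); k4 = f(s_n + h, p_n + h·k3); p_{n+1} = p_n + (h/6)·(k1 + 2k2 + 2k3 + k4).
s=1.000000, p=-1.000000:
  k1 = f(1.000000, -1.000000) = 1.231471
  k2 = f(1.060000, -0.926112) = 1.233539
  k3 = f(1.060000, -0.925988) = 1.233491
  k4 = f(1.120000, -0.851981) = 1.232373
  p ← -1.000000 + (0.12/6)·(k1 + 2k2 + 2k3 + k4) = -0.852042
p(1.12) ≈ -0.8520

-0.8520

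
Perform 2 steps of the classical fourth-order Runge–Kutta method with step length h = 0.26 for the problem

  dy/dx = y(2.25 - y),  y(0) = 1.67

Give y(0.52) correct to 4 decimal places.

RK4: k1 = f(x_n, y_n); k2 = f(x_n + h/2, y_n + (h/2)·k1); k3 = f(x_n + h/2, y_n + (h/2)·k2); k4 = f(x_n + h, y_n + h·k3); y_{n+1} = y_n + (h/6)·(k1 + 2k2 + 2k3 + k4).
x=0.000000, y=1.670000:
  k1 = f(0.000000, 1.670000) = 0.968600
  k2 = f(0.130000, 1.795918) = 0.815494
  k3 = f(0.130000, 1.776014) = 0.841805
  k4 = f(0.260000, 1.888869) = 0.682129
  y ← 1.670000 + (0.26/6)·(k1 + 2k2 + 2k3 + k4) = 1.885164
x=0.260000, y=1.885164:
  k1 = f(0.260000, 1.885164) = 0.687775
  k2 = f(0.390000, 1.974575) = 0.543847
  k3 = f(0.390000, 1.955864) = 0.575289
  k4 = f(0.520000, 2.034739) = 0.437999
  y ← 1.885164 + (0.26/6)·(k1 + 2k2 + 2k3 + k4) = 2.030940
y(0.52) ≈ 2.0309

2.0309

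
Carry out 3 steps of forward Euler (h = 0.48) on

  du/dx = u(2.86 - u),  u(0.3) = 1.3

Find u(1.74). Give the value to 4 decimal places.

Euler: u_{n+1} = u_n + h·f(x_n, u_n).
x=0.300000, u=1.300000: f=2.028000 → u ← 1.300000 + 0.48·2.028000 = 2.273440
x=0.780000, u=2.273440: f=1.333509 → u ← 2.273440 + 0.48·1.333509 = 2.913524
x=1.260000, u=2.913524: f=-0.155944 → u ← 2.913524 + 0.48·(-0.155944) = 2.838671
u(1.74) ≈ 2.8387

2.8387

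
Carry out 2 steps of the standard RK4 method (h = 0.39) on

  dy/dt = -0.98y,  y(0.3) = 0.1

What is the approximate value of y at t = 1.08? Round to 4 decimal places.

RK4: k1 = f(t_n, y_n); k2 = f(t_n + h/2, y_n + (h/2)·k1); k3 = f(t_n + h/2, y_n + (h/2)·k2); k4 = f(t_n + h, y_n + h·k3); y_{n+1} = y_n + (h/6)·(k1 + 2k2 + 2k3 + k4).
t=0.300000, y=0.100000:
  k1 = f(0.300000, 0.100000) = -0.098000
  k2 = f(0.495000, 0.080890) = -0.079272
  k3 = f(0.495000, 0.084542) = -0.082851
  k4 = f(0.690000, 0.067688) = -0.066334
  y ← 0.100000 + (0.39/6)·(k1 + 2k2 + 2k3 + k4) = 0.068242
t=0.690000, y=0.068242:
  k1 = f(0.690000, 0.068242) = -0.066877
  k2 = f(0.885000, 0.055201) = -0.054097
  k3 = f(0.885000, 0.057693) = -0.056539
  k4 = f(1.080000, 0.046192) = -0.045268
  y ← 0.068242 + (0.39/6)·(k1 + 2k2 + 2k3 + k4) = 0.046570
y(1.08) ≈ 0.0466

0.0466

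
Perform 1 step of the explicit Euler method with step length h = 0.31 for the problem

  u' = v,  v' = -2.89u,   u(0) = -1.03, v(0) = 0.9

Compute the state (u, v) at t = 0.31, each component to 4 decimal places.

-0.7510, 1.8228

Euler on (u,v): u_{n+1} = u_n + h·u', v_{n+1} = v_n + h·v'.
0.000000: (-1.030000, 0.900000); f=(0.900000, 2.976700) → (-0.751000, 1.822777)
(u(0.31), v(0.31)) ≈ (-0.7510, 1.8228)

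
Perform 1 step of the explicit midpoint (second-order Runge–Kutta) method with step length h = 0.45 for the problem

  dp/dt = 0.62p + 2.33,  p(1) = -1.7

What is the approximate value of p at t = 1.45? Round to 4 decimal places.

-1.0457

Midpoint: k1 = f(t_n, p_n); k2 = f(t_n + h/2, p_n + (h/2)·k1); p_{n+1} = p_n + h·k2.
t=1.000000, p=-1.700000:
  k1 = f(1.000000, -1.700000) = 1.276000
  k2 = f(1.225000, -1.412900) = 1.454002
  p ← -1.700000 + 0.45·1.454002 = -1.045699
p(1.45) ≈ -1.0457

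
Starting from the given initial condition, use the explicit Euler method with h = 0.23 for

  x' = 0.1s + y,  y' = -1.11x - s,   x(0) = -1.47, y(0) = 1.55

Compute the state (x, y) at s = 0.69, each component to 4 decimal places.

-0.1588, 2.2207

Euler on (x,y): x_{n+1} = x_n + h·x', y_{n+1} = y_n + h·y'.
0.000000: (-1.470000, 1.550000); f=(1.550000, 1.631700) → (-1.113500, 1.925291)
0.230000: (-1.113500, 1.925291); f=(1.948291, 1.005985) → (-0.665393, 2.156668)
0.460000: (-0.665393, 2.156668); f=(2.202668, 0.278586) → (-0.158780, 2.220742)
(x(0.69), y(0.69)) ≈ (-0.1588, 2.2207)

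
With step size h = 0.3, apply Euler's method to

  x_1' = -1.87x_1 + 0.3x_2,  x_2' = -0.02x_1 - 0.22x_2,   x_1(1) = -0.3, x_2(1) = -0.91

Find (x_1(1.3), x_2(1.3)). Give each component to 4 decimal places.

-0.2136, -0.8481

Euler on (x_1,x_2): x_1_{n+1} = x_1_n + h·x_1', x_2_{n+1} = x_2_n + h·x_2'.
1.000000: (-0.300000, -0.910000); f=(0.288000, 0.206200) → (-0.213600, -0.848140)
(x_1(1.3), x_2(1.3)) ≈ (-0.2136, -0.8481)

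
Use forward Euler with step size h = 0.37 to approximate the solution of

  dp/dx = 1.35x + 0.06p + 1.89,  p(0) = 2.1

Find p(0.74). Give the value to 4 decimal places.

3.7932

Euler: p_{n+1} = p_n + h·f(x_n, p_n).
x=0.000000, p=2.100000: f=2.016000 → p ← 2.100000 + 0.37·2.016000 = 2.845920
x=0.370000, p=2.845920: f=2.560255 → p ← 2.845920 + 0.37·2.560255 = 3.793214
p(0.74) ≈ 3.7932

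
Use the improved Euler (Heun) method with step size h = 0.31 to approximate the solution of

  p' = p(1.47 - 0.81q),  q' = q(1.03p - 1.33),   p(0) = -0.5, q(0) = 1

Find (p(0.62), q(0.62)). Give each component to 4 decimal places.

-0.9291, 0.3270

Heun on (p,q): k1 = f(t_n, state_n); k2 = f(t_n + h, state_n + h·k1); state_{n+1} = state_n + (h/2)·(k1 + k2).
0.000000: (-0.500000, 1.000000)
  k1 = (-0.330000, -1.845000)
  predictor → (-0.602300, 0.428050)
  k2 = (-0.676551, -0.834855)
  → (-0.656015, 0.584622)
0.310000: (-0.656015, 0.584622)
  k1 = (-0.653690, -1.172575)
  predictor → (-0.858659, 0.221124)
  k2 = (-1.108434, -0.489662)
  → (-0.929145, 0.326976)
(p(0.62), q(0.62)) ≈ (-0.9291, 0.3270)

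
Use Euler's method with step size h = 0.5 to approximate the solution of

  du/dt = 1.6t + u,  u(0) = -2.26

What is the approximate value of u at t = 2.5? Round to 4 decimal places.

Euler: u_{n+1} = u_n + h·f(t_n, u_n).
t=0.000000, u=-2.260000: f=-2.260000 → u ← -2.260000 + 0.5·(-2.260000) = -3.390000
t=0.500000, u=-3.390000: f=-2.590000 → u ← -3.390000 + 0.5·(-2.590000) = -4.685000
t=1.000000, u=-4.685000: f=-3.085000 → u ← -4.685000 + 0.5·(-3.085000) = -6.227500
t=1.500000, u=-6.227500: f=-3.827500 → u ← -6.227500 + 0.5·(-3.827500) = -8.141250
t=2.000000, u=-8.141250: f=-4.941250 → u ← -8.141250 + 0.5·(-4.941250) = -10.611875
u(2.5) ≈ -10.6119

-10.6119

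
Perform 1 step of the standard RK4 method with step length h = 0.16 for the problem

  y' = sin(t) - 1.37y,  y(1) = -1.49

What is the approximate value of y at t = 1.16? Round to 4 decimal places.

-1.0699

RK4: k1 = f(t_n, y_n); k2 = f(t_n + h/2, y_n + (h/2)·k1); k3 = f(t_n + h/2, y_n + (h/2)·k2); k4 = f(t_n + h, y_n + h·k3); y_{n+1} = y_n + (h/6)·(k1 + 2k2 + 2k3 + k4).
t=1.000000, y=-1.490000:
  k1 = f(1.000000, -1.490000) = 2.882771
  k2 = f(1.080000, -1.259378) = 2.607306
  k3 = f(1.080000, -1.281416) = 2.637497
  k4 = f(1.160000, -1.068000) = 2.379964
  y ← -1.490000 + (0.16/6)·(k1 + 2k2 + 2k3 + k4) = -1.069938
y(1.16) ≈ -1.0699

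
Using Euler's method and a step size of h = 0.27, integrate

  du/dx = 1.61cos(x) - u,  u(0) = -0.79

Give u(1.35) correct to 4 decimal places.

0.7450

Euler: u_{n+1} = u_n + h·f(x_n, u_n).
x=0.000000, u=-0.790000: f=2.400000 → u ← -0.790000 + 0.27·2.400000 = -0.142000
x=0.270000, u=-0.142000: f=1.693671 → u ← -0.142000 + 0.27·1.693671 = 0.315291
x=0.540000, u=0.315291: f=1.065620 → u ← 0.315291 + 0.27·1.065620 = 0.603009
x=0.810000, u=0.603009: f=0.507084 → u ← 0.603009 + 0.27·0.507084 = 0.739921
x=1.080000, u=0.739921: f=0.018917 → u ← 0.739921 + 0.27·0.018917 = 0.745029
u(1.35) ≈ 0.7450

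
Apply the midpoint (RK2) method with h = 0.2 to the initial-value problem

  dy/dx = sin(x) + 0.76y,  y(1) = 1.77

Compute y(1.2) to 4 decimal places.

2.2505

Midpoint: k1 = f(x_n, y_n); k2 = f(x_n + h/2, y_n + (h/2)·k1); y_{n+1} = y_n + h·k2.
x=1.000000, y=1.770000:
  k1 = f(1.000000, 1.770000) = 2.186671
  k2 = f(1.100000, 1.988667) = 2.402594
  y ← 1.770000 + 0.2·2.402594 = 2.250519
y(1.2) ≈ 2.2505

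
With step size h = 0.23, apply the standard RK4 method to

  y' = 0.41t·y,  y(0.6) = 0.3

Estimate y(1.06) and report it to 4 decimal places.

RK4: k1 = f(t_n, y_n); k2 = f(t_n + h/2, y_n + (h/2)·k1); k3 = f(t_n + h/2, y_n + (h/2)·k2); k4 = f(t_n + h, y_n + h·k3); y_{n+1} = y_n + (h/6)·(k1 + 2k2 + 2k3 + k4).
t=0.600000, y=0.300000:
  k1 = f(0.600000, 0.300000) = 0.073800
  k2 = f(0.715000, 0.308487) = 0.090433
  k3 = f(0.715000, 0.310400) = 0.090994
  k4 = f(0.830000, 0.320929) = 0.109212
  y ← 0.300000 + (0.23/6)·(k1 + 2k2 + 2k3 + k4) = 0.320925
t=0.830000, y=0.320925:
  k1 = f(0.830000, 0.320925) = 0.109211
  k2 = f(0.945000, 0.333484) = 0.129208
  k3 = f(0.945000, 0.335784) = 0.130099
  k4 = f(1.060000, 0.350848) = 0.152478
  y ← 0.320925 + (0.23/6)·(k1 + 2k2 + 2k3 + k4) = 0.350837
y(1.06) ≈ 0.3508

0.3508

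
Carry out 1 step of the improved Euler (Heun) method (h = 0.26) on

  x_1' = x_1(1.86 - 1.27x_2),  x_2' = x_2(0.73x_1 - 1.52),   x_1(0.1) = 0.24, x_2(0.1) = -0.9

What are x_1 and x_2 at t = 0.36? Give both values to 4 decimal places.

0.4783, -0.6507

Heun on (x_1,x_2): k1 = f(t_n, state_n); k2 = f(t_n + h, state_n + h·k1); state_{n+1} = state_n + (h/2)·(k1 + k2).
0.100000: (0.240000, -0.900000)
  k1 = (0.720720, 1.210320)
  predictor → (0.427387, -0.585317)
  k2 = (1.112639, 0.707067)
  → (0.478337, -0.650740)
(x_1(0.36), x_2(0.36)) ≈ (0.4783, -0.6507)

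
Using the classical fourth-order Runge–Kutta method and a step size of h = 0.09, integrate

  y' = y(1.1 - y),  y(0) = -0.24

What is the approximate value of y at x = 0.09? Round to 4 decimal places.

RK4: k1 = f(x_n, y_n); k2 = f(x_n + h/2, y_n + (h/2)·k1); k3 = f(x_n + h/2, y_n + (h/2)·k2); k4 = f(x_n + h, y_n + h·k3); y_{n+1} = y_n + (h/6)·(k1 + 2k2 + 2k3 + k4).
x=0.000000, y=-0.240000:
  k1 = f(0.000000, -0.240000) = -0.321600
  k2 = f(0.045000, -0.254472) = -0.344675
  k3 = f(0.045000, -0.255510) = -0.346347
  k4 = f(0.090000, -0.271171) = -0.371822
  y ← -0.240000 + (0.09/6)·(k1 + 2k2 + 2k3 + k4) = -0.271132
y(0.09) ≈ -0.2711

-0.2711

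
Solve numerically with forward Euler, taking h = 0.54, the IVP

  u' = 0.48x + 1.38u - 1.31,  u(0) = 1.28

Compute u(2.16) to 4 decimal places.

Euler: u_{n+1} = u_n + h·f(x_n, u_n).
x=0.000000, u=1.280000: f=0.456400 → u ← 1.280000 + 0.54·0.456400 = 1.526456
x=0.540000, u=1.526456: f=1.055709 → u ← 1.526456 + 0.54·1.055709 = 2.096539
x=1.080000, u=2.096539: f=2.101624 → u ← 2.096539 + 0.54·2.101624 = 3.231416
x=1.620000, u=3.231416: f=3.926954 → u ← 3.231416 + 0.54·3.926954 = 5.351971
u(2.16) ≈ 5.3520

5.3520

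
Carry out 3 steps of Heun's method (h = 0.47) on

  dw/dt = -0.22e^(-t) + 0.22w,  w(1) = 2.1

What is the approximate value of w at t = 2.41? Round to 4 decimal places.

Heun: k1 = f(t_n, w_n); k2 = f(t_n + h, w_n + h·k1); w_{n+1} = w_n + (h/2)·(k1 + k2).
t=1.000000, w=2.100000:
  k1 = f(1.000000, 2.100000) = 0.381067
  k2 = f(1.470000, 2.279101) = 0.450819
  w ← 2.100000 + (0.47/2)·(0.381067 + 0.450819) = 2.295493
t=1.470000, w=2.295493:
  k1 = f(1.470000, 2.295493) = 0.454425
  k2 = f(1.940000, 2.509073) = 0.520381
  w ← 2.295493 + (0.47/2)·(0.454425 + 0.520381) = 2.524572
t=1.940000, w=2.524572:
  k1 = f(1.940000, 2.524572) = 0.523791
  k2 = f(2.410000, 2.770754) = 0.589807
  w ← 2.524572 + (0.47/2)·(0.523791 + 0.589807) = 2.786268
w(2.41) ≈ 2.7863

2.7863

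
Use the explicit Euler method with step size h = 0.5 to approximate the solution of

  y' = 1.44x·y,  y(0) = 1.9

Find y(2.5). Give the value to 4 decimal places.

22.5566

Euler: y_{n+1} = y_n + h·f(x_n, y_n).
x=0.000000, y=1.900000: f=0.000000 → y ← 1.900000 + 0.5·0.000000 = 1.900000
x=0.500000, y=1.900000: f=1.368000 → y ← 1.900000 + 0.5·1.368000 = 2.584000
x=1.000000, y=2.584000: f=3.720960 → y ← 2.584000 + 0.5·3.720960 = 4.444480
x=1.500000, y=4.444480: f=9.600077 → y ← 4.444480 + 0.5·9.600077 = 9.244518
x=2.000000, y=9.244518: f=26.624213 → y ← 9.244518 + 0.5·26.624213 = 22.556625
y(2.5) ≈ 22.5566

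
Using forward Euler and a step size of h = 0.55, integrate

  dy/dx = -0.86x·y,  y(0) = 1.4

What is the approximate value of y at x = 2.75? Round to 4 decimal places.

Euler: y_{n+1} = y_n + h·f(x_n, y_n).
x=0.000000, y=1.400000: f=0.000000 → y ← 1.400000 + 0.55·0.000000 = 1.400000
x=0.550000, y=1.400000: f=-0.662200 → y ← 1.400000 + 0.55·(-0.662200) = 1.035790
x=1.100000, y=1.035790: f=-0.979857 → y ← 1.035790 + 0.55·(-0.979857) = 0.496868
x=1.650000, y=0.496868: f=-0.705056 → y ← 0.496868 + 0.55·(-0.705056) = 0.109087
x=2.200000, y=0.109087: f=-0.206393 → y ← 0.109087 + 0.55·(-0.206393) = -0.004429
y(2.75) ≈ -0.0044

-0.0044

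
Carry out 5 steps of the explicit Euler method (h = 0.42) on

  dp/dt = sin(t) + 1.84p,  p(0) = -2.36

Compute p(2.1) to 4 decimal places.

Euler: p_{n+1} = p_n + h·f(t_n, p_n).
t=0.000000, p=-2.360000: f=-4.342400 → p ← -2.360000 + 0.42·(-4.342400) = -4.183808
t=0.420000, p=-4.183808: f=-7.290446 → p ← -4.183808 + 0.42·(-7.290446) = -7.245795
t=0.840000, p=-7.245795: f=-12.587620 → p ← -7.245795 + 0.42·(-12.587620) = -12.532596
t=1.260000, p=-12.532596: f=-22.107886 → p ← -12.532596 + 0.42·(-22.107886) = -21.817908
t=1.680000, p=-21.817908: f=-39.150908 → p ← -21.817908 + 0.42·(-39.150908) = -38.261290
p(2.1) ≈ -38.2613

-38.2613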